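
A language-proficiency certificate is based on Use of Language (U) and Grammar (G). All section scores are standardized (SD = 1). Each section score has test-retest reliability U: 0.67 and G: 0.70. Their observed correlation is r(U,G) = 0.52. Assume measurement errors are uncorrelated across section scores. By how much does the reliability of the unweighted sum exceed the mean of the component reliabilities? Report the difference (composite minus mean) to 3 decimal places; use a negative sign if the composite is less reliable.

0.108

Var(sum) = 2 + 1.04 = 3.04; true-score variance = 1.37 + 1.04 = 2.41; composite reliability = 0.7928.
Mean component reliability = 0.6850.
Difference = 0.7928 − 0.6850 = 0.108.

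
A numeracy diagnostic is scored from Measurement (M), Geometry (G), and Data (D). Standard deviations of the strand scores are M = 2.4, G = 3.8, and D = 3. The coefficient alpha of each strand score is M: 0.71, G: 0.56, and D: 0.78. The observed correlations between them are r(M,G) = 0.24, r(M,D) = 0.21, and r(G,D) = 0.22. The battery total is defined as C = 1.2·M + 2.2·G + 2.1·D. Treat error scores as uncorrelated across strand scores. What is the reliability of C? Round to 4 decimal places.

0.7386

Var(C) = 1.2²·2.4² + 2.2²·3.8² + 2.1²·3² + 2·[2.64·2.4·3.8·0.24 + 2.52·2.4·3·0.21 + 4.62·3.8·3·0.22] = 117.874 + 42.3513 = 160.225.
Under uncorrelated errors the observed covariances equal the true-score covariances, so only the own-variance terms attenuate.
True-score variance = [1.2²·2.4²·0.71 + 2.2²·3.8²·0.56 + 2.1²·3²·0.78] + 42.3513 = 75.9854 + 42.3513 = 118.337.
Reliability = 118.337 / 160.225 = 0.7386.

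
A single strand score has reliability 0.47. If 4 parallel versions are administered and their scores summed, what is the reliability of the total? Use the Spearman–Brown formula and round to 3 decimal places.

ρ_k = kρ / (1 + (k−1)ρ) = 4·0.47 / (1 + 3·0.47) = 1.880 / 2.410 = 0.780.

0.780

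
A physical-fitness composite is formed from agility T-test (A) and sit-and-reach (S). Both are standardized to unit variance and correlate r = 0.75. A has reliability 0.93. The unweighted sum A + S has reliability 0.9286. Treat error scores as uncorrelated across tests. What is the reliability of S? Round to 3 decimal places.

0.820

Var(A+S) = 2 + 2·0.75 = 3.500.
True-score variance = ρ_A + ρ_S + 2·0.75, so 0.9286 = (0.93 + ρ_S + 1.50) / 3.500.
ρ_S = 0.9286·3.500 − 0.93 − 1.50 = 0.820.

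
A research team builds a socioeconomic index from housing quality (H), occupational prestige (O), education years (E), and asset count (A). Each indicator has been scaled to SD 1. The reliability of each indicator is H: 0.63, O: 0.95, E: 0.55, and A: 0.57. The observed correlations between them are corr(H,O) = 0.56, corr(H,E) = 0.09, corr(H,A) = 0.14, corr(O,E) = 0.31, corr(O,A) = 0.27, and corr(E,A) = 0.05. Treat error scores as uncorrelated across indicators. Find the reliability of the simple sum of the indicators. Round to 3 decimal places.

0.810

Var(H+O+E+A) = 4 + 2·[0.56 + 0.09 + 0.14 + 0.31 + 0.27 + 0.05] = 4 + 2.84 = 6.84.
With uncorrelated errors the cross-covariances are all true-score covariance, so they carry over unchanged; only the diagonal terms shrink to ρᵢσᵢ².
True-score variance = [0.63 + 0.95 + 0.55 + 0.57] + 2.84 = 2.7 + 2.84 = 5.54.
Reliability = 5.54 / 6.84 = 0.810.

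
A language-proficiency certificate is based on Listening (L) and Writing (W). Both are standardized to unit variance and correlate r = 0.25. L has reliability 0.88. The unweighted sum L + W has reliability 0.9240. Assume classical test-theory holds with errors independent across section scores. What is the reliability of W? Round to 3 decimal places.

0.930

Var(L+W) = 2 + 2·0.25 = 2.500.
True-score variance = ρ_L + ρ_W + 2·0.25, so 0.9240 = (0.88 + ρ_W + 0.50) / 2.500.
ρ_W = 0.9240·2.500 − 0.88 − 0.50 = 0.930.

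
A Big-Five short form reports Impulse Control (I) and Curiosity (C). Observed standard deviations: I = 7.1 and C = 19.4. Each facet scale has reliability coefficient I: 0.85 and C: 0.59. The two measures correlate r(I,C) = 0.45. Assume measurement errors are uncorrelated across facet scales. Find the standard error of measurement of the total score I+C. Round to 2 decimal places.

Var(total) = 426.77 + 123.966 = 550.736.
True-score variance = 264.901 + 123.966 = 388.867, so reliability = 0.7061.
Error variance = 550.736 − 388.867 = 161.869; SEM = √161.869 = 12.72.

12.72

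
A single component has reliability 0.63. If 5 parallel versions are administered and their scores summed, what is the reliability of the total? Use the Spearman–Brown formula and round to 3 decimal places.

ρ_k = kρ / (1 + (k−1)ρ) = 5·0.63 / (1 + 4·0.63) = 3.150 / 3.520 = 0.895.

0.895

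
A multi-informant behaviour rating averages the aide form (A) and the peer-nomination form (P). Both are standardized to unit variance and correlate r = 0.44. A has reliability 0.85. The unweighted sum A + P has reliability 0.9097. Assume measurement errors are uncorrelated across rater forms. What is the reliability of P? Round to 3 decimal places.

0.890

Var(A+P) = 2 + 2·0.44 = 2.880.
True-score variance = ρ_A + ρ_P + 2·0.44, so 0.9097 = (0.85 + ρ_P + 0.88) / 2.880.
ρ_P = 0.9097·2.880 − 0.85 − 0.88 = 0.890.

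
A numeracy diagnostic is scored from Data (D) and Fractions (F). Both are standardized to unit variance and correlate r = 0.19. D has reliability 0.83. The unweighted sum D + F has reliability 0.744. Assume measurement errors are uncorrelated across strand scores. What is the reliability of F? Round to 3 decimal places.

0.561

Var(D+F) = 2 + 2·0.19 = 2.380.
True-score variance = ρ_D + ρ_F + 2·0.19, so 0.744 = (0.83 + ρ_F + 0.38) / 2.380.
ρ_F = 0.744·2.380 − 0.83 − 0.38 = 0.561.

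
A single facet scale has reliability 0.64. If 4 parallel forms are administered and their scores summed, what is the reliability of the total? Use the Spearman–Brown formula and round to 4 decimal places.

ρ_k = kρ / (1 + (k−1)ρ) = 4·0.64 / (1 + 3·0.64) = 2.560 / 2.920 = 0.8767.

0.8767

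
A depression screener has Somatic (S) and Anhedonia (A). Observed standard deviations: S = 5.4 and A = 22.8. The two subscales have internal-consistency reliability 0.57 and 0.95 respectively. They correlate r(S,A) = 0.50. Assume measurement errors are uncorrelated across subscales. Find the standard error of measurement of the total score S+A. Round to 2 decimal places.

6.21

Var(total) = 549 + 123.12 = 672.12.
True-score variance = 510.469 + 123.12 = 633.589, so reliability = 0.9427.
Error variance = 672.12 − 633.589 = 38.5308; SEM = √38.5308 = 6.21.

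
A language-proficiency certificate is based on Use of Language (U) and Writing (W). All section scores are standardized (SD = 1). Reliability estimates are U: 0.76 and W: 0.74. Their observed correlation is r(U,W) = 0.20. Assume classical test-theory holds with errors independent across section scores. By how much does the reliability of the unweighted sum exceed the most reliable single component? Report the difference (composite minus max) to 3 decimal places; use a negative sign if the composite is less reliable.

Var(sum) = 2 + 0.4 = 2.4; true-score variance = 1.5 + 0.4 = 1.9; composite reliability = 0.7917.
Max component reliability = 0.7600.
Difference = 0.7917 − 0.7600 = 0.032.

0.032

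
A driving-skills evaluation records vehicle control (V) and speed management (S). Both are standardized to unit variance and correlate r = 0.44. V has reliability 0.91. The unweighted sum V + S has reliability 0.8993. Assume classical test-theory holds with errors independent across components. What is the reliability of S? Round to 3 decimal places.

Var(V+S) = 2 + 2·0.44 = 2.880.
True-score variance = ρ_V + ρ_S + 2·0.44, so 0.8993 = (0.91 + ρ_S + 0.88) / 2.880.
ρ_S = 0.8993·2.880 − 0.91 − 0.88 = 0.800.

0.800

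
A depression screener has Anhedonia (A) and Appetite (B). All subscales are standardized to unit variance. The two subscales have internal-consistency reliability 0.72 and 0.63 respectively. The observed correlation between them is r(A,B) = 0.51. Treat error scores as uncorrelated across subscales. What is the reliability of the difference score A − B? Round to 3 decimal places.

0.337

Var(A−B) = 1 + 1 − 2·0.51 = 2 − 1.02 = 0.98.
Because errors are independent across components, Cov(Tᵢ,Tⱼ) = Cov(Xᵢ,Xⱼ); the off-diagonal part of the true-score variance is the same as above.
True-score variance = [0.72 + 0.63] − 1.02 = 1.35 − 1.02 = 0.33.
Reliability = 0.33 / 0.98 = 0.337.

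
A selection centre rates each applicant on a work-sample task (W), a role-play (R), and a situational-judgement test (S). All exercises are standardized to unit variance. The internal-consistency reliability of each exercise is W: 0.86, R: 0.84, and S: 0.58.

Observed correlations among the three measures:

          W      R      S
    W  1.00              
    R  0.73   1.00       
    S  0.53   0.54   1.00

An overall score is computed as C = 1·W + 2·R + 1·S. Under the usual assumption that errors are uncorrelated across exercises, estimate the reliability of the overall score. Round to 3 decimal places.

0.901

Var(C) = 1 + 2² + 1 + 2·[2·0.73 + 0.53 + 2·0.54] = 6 + 6.14 = 12.14.
Because errors are independent across components, Cov(Tᵢ,Tⱼ) = Cov(Xᵢ,Xⱼ); the off-diagonal part of the true-score variance is the same as above.
True-score variance = [0.86 + 2²·0.84 + 0.58] + 6.14 = 4.8 + 6.14 = 10.94.
Reliability = 10.94 / 12.14 = 0.901.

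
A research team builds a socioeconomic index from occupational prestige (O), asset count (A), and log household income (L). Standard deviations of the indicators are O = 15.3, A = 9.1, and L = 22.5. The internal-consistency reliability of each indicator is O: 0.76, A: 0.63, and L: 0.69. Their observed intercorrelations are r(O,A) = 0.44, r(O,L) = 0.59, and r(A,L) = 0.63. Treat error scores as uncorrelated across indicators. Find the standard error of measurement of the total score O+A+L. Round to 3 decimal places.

15.613

Var(total) = 823.15 + 786.722 = 1609.87.
True-score variance = 579.391 + 786.722 = 1366.11, so reliability = 0.8486.
Error variance = 1609.87 − 1366.11 = 243.759; SEM = √243.759 = 15.613.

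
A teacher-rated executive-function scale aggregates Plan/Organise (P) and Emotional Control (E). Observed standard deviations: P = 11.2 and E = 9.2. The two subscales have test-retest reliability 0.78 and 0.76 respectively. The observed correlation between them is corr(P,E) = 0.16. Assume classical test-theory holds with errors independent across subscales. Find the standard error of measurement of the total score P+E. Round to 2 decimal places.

6.92

Var(total) = 210.08 + 32.9728 = 243.053.
True-score variance = 162.17 + 32.9728 = 195.142, so reliability = 0.8029.
Error variance = 243.053 − 195.142 = 47.9104; SEM = √47.9104 = 6.92.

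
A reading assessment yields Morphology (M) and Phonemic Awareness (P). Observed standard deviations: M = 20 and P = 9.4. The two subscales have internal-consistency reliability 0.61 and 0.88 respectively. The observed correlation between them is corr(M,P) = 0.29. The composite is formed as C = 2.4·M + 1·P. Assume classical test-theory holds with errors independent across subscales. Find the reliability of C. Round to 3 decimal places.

0.657

Var(C) = 2.4²·20² + 9.4² + 2·[2.4·20·9.4·0.29] = 2392.36 + 261.696 = 2654.06.
Because errors are independent across components, Cov(Tᵢ,Tⱼ) = Cov(Xᵢ,Xⱼ); the off-diagonal part of the true-score variance is the same as above.
True-score variance = [2.4²·20²·0.61 + 9.4²·0.88] + 261.696 = 1483.2 + 261.696 = 1744.89.
Reliability = 1744.89 / 2654.06 = 0.657.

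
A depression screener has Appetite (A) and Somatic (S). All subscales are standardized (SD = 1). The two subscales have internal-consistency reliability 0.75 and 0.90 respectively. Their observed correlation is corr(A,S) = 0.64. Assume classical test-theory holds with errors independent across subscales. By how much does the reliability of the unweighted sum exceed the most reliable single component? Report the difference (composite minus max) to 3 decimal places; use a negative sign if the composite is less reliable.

Var(sum) = 2 + 1.28 = 3.28; true-score variance = 1.65 + 1.28 = 2.93; composite reliability = 0.8933.
Max component reliability = 0.9000.
Difference = 0.8933 − 0.9000 = -0.007.

-0.007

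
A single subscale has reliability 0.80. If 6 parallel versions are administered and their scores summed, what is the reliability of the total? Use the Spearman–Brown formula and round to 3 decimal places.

ρ_k = kρ / (1 + (k−1)ρ) = 6·0.80 / (1 + 5·0.80) = 4.800 / 5.000 = 0.960.

0.960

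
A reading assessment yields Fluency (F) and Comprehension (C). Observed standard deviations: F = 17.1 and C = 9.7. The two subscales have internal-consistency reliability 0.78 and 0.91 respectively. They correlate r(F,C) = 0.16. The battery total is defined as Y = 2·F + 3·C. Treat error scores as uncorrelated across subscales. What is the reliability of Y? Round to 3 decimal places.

0.857

Var(Y) = 2²·17.1² + 3²·9.7² + 2·[6·17.1·9.7·0.16] = 2016.45 + 318.47 = 2334.92.
Under uncorrelated errors the observed covariances equal the true-score covariances, so only the own-variance terms attenuate.
True-score variance = [2²·17.1²·0.78 + 3²·9.7²·0.91] + 318.47 = 1682.92 + 318.47 = 2001.39.
Reliability = 2001.39 / 2334.92 = 0.857.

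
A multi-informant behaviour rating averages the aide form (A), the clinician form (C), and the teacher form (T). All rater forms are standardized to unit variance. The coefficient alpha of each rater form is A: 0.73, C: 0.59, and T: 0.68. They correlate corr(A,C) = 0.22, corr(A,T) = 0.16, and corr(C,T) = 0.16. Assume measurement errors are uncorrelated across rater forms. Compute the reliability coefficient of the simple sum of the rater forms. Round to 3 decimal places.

0.755

Var(A+C+T) = 3 + 2·[0.22 + 0.16 + 0.16] = 3 + 1.08 = 4.08.
Under uncorrelated errors the observed covariances equal the true-score covariances, so only the own-variance terms attenuate.
True-score variance = [0.73 + 0.59 + 0.68] + 1.08 = 2 + 1.08 = 3.08.
Reliability = 3.08 / 4.08 = 0.755.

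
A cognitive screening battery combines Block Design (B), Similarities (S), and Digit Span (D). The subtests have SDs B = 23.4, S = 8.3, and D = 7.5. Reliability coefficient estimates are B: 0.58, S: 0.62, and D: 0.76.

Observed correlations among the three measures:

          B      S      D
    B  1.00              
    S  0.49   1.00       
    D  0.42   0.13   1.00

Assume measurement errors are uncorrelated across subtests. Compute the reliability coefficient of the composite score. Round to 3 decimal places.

Var(B+S+D) = 23.4² + 8.3² + 7.5² + 2·[23.4·8.3·0.49 + 23.4·7.5·0.42 + 8.3·7.5·0.13] = 672.7 + 353.941 = 1026.64.
Under uncorrelated errors the observed covariances equal the true-score covariances, so only the own-variance terms attenuate.
True-score variance = [23.4²·0.58 + 8.3²·0.62 + 7.5²·0.76] + 353.941 = 403.047 + 353.941 = 756.987.
Reliability = 756.987 / 1026.64 = 0.737.

0.737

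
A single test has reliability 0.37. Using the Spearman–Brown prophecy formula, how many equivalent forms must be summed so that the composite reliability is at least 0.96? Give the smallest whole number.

41

k ≥ ρ*(1−ρ₁)/(ρ₁(1−ρ*)) = 0.96·0.63 / (0.37·0.04) = 40.865.
Smallest integer k = 41.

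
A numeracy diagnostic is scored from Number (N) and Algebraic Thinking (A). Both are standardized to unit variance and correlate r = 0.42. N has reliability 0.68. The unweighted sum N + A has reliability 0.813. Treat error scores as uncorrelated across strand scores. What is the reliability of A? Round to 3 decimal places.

0.789

Var(N+A) = 2 + 2·0.42 = 2.840.
True-score variance = ρ_N + ρ_A + 2·0.42, so 0.813 = (0.68 + ρ_A + 0.84) / 2.840.
ρ_A = 0.813·2.840 − 0.68 − 0.84 = 0.789.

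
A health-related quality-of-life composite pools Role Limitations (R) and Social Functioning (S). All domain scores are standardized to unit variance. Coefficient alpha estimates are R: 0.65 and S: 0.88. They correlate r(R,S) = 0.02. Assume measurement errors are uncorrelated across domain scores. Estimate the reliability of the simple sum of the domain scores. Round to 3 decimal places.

Var(R+S) = 2 + 2·[0.02] = 2 + 0.04 = 2.04.
Because errors are independent across components, Cov(Tᵢ,Tⱼ) = Cov(Xᵢ,Xⱼ); the off-diagonal part of the true-score variance is the same as above.
True-score variance = [0.65 + 0.88] + 0.04 = 1.53 + 0.04 = 1.57.
Reliability = 1.57 / 2.04 = 0.770.

0.770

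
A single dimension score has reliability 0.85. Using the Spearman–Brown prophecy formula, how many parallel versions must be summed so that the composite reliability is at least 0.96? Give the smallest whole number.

5

k ≥ ρ*(1−ρ₁)/(ρ₁(1−ρ*)) = 0.96·0.15 / (0.85·0.04) = 4.235.
Smallest integer k = 5.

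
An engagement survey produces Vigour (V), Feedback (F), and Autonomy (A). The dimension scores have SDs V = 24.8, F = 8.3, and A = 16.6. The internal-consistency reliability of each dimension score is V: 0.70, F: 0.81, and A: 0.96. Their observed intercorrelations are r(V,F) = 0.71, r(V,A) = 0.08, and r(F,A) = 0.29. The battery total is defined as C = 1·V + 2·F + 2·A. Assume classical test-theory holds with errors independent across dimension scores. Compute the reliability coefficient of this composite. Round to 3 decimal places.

Var(C) = 24.8² + 2²·8.3² + 2²·16.6² + 2·[2·24.8·8.3·0.71 + 2·24.8·16.6·0.08 + 4·8.3·16.6·0.29] = 1992.84 + 1035.97 = 3028.81.
Because errors are independent across components, Cov(Tᵢ,Tⱼ) = Cov(Xᵢ,Xⱼ); the off-diagonal part of the true-score variance is the same as above.
True-score variance = [24.8²·0.70 + 2²·8.3²·0.81 + 2²·16.6²·0.96] + 1035.97 = 1711.88 + 1035.97 = 2747.85.
Reliability = 2747.85 / 3028.81 = 0.907.

0.907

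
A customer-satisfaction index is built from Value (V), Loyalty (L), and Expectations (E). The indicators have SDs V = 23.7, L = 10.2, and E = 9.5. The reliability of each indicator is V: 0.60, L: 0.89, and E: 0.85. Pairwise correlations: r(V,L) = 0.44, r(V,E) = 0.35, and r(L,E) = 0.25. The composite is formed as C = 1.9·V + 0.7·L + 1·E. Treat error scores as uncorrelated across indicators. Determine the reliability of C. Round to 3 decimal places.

Var(C) = 1.9²·23.7² + 0.7²·10.2² + 9.5² + 2·[1.33·23.7·10.2·0.44 + 1.9·23.7·9.5·0.35 + 0.7·10.2·9.5·0.25] = 2168.93 + 616.297 = 2785.23.
Under uncorrelated errors the observed covariances equal the true-score covariances, so only the own-variance terms attenuate.
True-score variance = [1.9²·23.7²·0.60 + 0.7²·10.2²·0.89 + 9.5²·0.85] + 616.297 = 1338.7 + 616.297 = 1955.
Reliability = 1955 / 2785.23 = 0.702.

0.702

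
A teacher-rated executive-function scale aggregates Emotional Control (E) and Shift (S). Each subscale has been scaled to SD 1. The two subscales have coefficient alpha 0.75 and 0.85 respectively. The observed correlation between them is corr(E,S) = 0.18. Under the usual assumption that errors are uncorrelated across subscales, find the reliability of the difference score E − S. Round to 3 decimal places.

Var(E−S) = 1 + 1 − 2·0.18 = 2 − 0.36 = 1.64.
Because errors are independent across components, Cov(Tᵢ,Tⱼ) = Cov(Xᵢ,Xⱼ); the off-diagonal part of the true-score variance is the same as above.
True-score variance = [0.75 + 0.85] − 0.36 = 1.6 − 0.36 = 1.24.
Reliability = 1.24 / 1.64 = 0.756.

0.756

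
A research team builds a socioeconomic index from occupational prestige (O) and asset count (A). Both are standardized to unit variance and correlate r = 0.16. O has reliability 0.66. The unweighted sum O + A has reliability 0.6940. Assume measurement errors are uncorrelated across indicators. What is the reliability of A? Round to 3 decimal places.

Var(O+A) = 2 + 2·0.16 = 2.320.
True-score variance = ρ_O + ρ_A + 2·0.16, so 0.6940 = (0.66 + ρ_A + 0.32) / 2.320.
ρ_A = 0.6940·2.320 − 0.66 − 0.32 = 0.630.

0.630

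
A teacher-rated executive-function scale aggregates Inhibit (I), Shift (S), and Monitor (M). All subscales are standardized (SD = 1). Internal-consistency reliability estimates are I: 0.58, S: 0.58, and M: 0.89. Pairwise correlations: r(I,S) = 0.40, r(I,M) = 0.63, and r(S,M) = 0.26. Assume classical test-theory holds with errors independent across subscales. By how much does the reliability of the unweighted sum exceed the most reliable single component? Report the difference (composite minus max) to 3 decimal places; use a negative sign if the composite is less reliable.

-0.060

Var(sum) = 3 + 2.58 = 5.58; true-score variance = 2.05 + 2.58 = 4.63; composite reliability = 0.8297.
Max component reliability = 0.8900.
Difference = 0.8297 − 0.8900 = -0.060.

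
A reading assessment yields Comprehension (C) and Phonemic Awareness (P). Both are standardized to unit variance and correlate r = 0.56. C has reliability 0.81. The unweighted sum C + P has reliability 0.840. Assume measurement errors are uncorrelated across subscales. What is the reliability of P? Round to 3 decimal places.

0.691

Var(C+P) = 2 + 2·0.56 = 3.120.
True-score variance = ρ_C + ρ_P + 2·0.56, so 0.840 = (0.81 + ρ_P + 1.12) / 3.120.
ρ_P = 0.840·3.120 − 0.81 − 1.12 = 0.691.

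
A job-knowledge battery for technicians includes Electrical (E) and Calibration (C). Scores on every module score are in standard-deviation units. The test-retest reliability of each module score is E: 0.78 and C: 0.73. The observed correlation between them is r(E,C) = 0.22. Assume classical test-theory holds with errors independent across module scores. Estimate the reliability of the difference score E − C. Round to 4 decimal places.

Var(E−C) = 1 + 1 − 2·0.22 = 2 − 0.44 = 1.56.
With uncorrelated errors the cross-covariances are all true-score covariance, so they carry over unchanged; only the diagonal terms shrink to ρᵢσᵢ².
True-score variance = [0.78 + 0.73] − 0.44 = 1.51 − 0.44 = 1.07.
Reliability = 1.07 / 1.56 = 0.6859.

0.6859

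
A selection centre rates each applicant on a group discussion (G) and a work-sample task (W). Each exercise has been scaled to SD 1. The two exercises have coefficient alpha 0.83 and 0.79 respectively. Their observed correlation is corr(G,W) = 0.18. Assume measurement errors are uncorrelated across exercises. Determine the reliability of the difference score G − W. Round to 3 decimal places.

Var(G−W) = 1 + 1 − 2·0.18 = 2 − 0.36 = 1.64.
With uncorrelated errors the cross-covariances are all true-score covariance, so they carry over unchanged; only the diagonal terms shrink to ρᵢσᵢ².
True-score variance = [0.83 + 0.79] − 0.36 = 1.62 − 0.36 = 1.26.
Reliability = 1.26 / 1.64 = 0.768.

0.768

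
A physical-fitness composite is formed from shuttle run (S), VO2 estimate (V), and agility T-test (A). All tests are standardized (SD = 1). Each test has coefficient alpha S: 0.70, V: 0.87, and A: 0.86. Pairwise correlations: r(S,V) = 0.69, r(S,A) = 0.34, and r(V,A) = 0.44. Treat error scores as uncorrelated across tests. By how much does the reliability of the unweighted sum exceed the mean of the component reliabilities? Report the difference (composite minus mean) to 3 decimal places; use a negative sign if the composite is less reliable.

0.094

Var(sum) = 3 + 2.94 = 5.94; true-score variance = 2.43 + 2.94 = 5.37; composite reliability = 0.9040.
Mean component reliability = 0.8100.
Difference = 0.9040 − 0.8100 = 0.094.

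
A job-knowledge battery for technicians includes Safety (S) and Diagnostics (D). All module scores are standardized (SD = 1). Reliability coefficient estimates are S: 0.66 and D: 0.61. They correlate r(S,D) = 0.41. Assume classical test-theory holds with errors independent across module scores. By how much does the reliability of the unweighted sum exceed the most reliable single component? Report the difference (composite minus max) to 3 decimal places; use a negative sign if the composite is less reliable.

0.081

Var(sum) = 2 + 0.82 = 2.82; true-score variance = 1.27 + 0.82 = 2.09; composite reliability = 0.7411.
Max component reliability = 0.6600.
Difference = 0.7411 − 0.6600 = 0.081.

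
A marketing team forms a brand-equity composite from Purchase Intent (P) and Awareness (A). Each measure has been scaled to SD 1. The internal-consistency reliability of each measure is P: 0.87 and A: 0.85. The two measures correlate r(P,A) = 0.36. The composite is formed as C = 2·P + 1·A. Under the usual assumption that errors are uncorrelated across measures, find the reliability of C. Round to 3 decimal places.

0.896

Var(C) = 2² + 1 + 2·[2·0.36] = 5 + 1.44 = 6.44.
Under uncorrelated errors the observed covariances equal the true-score covariances, so only the own-variance terms attenuate.
True-score variance = [2²·0.87 + 0.85] + 1.44 = 4.33 + 1.44 = 5.77.
Reliability = 5.77 / 6.44 = 0.896.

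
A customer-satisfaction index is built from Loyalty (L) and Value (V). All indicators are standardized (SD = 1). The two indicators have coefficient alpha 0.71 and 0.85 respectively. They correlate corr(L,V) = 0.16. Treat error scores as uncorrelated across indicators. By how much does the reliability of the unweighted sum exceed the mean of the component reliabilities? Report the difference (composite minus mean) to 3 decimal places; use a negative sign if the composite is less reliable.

0.030

Var(sum) = 2 + 0.32 = 2.32; true-score variance = 1.56 + 0.32 = 1.88; composite reliability = 0.8103.
Mean component reliability = 0.7800.
Difference = 0.8103 − 0.7800 = 0.030.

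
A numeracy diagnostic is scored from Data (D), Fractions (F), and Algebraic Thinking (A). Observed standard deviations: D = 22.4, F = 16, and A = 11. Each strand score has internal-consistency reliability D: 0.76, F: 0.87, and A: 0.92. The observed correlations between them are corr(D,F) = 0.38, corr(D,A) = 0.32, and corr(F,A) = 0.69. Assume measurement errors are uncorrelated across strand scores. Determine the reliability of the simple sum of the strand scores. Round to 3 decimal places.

0.895

Var(D+F+A) = 22.4² + 16² + 11² + 2·[22.4·16·0.38 + 22.4·11·0.32 + 16·11·0.69] = 878.76 + 672.96 = 1551.72.
With uncorrelated errors the cross-covariances are all true-score covariance, so they carry over unchanged; only the diagonal terms shrink to ρᵢσᵢ².
True-score variance = [22.4²·0.76 + 16²·0.87 + 11²·0.92] + 672.96 = 715.378 + 672.96 = 1388.34.
Reliability = 1388.34 / 1551.72 = 0.895.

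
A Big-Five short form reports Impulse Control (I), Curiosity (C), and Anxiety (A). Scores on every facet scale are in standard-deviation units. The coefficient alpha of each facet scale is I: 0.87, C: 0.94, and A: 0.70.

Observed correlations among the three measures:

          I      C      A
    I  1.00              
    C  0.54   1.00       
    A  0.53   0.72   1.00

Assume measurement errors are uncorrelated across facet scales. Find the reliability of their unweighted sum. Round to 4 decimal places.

Var(I+C+A) = 3 + 2·[0.54 + 0.53 + 0.72] = 3 + 3.58 = 6.58.
With uncorrelated errors the cross-covariances are all true-score covariance, so they carry over unchanged; only the diagonal terms shrink to ρᵢσᵢ².
True-score variance = [0.87 + 0.94 + 0.70] + 3.58 = 2.51 + 3.58 = 6.09.
Reliability = 6.09 / 6.58 = 0.9255.

0.9255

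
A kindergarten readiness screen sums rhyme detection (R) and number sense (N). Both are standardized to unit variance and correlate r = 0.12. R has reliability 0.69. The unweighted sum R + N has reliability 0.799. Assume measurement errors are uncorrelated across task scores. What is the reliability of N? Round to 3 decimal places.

0.860

Var(R+N) = 2 + 2·0.12 = 2.240.
True-score variance = ρ_R + ρ_N + 2·0.12, so 0.799 = (0.69 + ρ_N + 0.24) / 2.240.
ρ_N = 0.799·2.240 − 0.69 − 0.24 = 0.860.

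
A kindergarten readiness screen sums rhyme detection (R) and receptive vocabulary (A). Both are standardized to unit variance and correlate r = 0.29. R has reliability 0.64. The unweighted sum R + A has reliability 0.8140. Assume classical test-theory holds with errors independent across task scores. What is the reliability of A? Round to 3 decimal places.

0.880

Var(R+A) = 2 + 2·0.29 = 2.580.
True-score variance = ρ_R + ρ_A + 2·0.29, so 0.8140 = (0.64 + ρ_A + 0.58) / 2.580.
ρ_A = 0.8140·2.580 − 0.64 − 0.58 = 0.880.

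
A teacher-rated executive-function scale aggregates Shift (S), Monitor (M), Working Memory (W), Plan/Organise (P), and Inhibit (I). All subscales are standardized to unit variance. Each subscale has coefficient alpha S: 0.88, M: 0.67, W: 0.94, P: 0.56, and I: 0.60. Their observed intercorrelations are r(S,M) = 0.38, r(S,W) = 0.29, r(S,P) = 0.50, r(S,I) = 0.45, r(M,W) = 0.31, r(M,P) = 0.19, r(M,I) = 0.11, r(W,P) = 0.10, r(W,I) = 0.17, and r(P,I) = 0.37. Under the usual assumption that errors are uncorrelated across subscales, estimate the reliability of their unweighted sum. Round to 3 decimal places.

0.874

Var(S+M+W+P+I) = 5 + 2·[0.38 + 0.29 + 0.50 + 0.45 + 0.31 + 0.19 + 0.11 + 0.10 + 0.17 + 0.37] = 5 + 5.74 = 10.74.
Because errors are independent across components, Cov(Tᵢ,Tⱼ) = Cov(Xᵢ,Xⱼ); the off-diagonal part of the true-score variance is the same as above.
True-score variance = [0.88 + 0.67 + 0.94 + 0.56 + 0.60] + 5.74 = 3.65 + 5.74 = 9.39.
Reliability = 9.39 / 10.74 = 0.874.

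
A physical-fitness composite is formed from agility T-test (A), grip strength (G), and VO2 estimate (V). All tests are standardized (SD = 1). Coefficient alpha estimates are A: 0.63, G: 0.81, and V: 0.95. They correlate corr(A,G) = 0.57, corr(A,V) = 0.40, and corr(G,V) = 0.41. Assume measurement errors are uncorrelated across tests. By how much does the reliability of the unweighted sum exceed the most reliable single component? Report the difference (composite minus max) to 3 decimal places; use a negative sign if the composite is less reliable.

Var(sum) = 3 + 2.76 = 5.76; true-score variance = 2.39 + 2.76 = 5.15; composite reliability = 0.8941.
Max component reliability = 0.9500.
Difference = 0.8941 − 0.9500 = -0.056.

-0.056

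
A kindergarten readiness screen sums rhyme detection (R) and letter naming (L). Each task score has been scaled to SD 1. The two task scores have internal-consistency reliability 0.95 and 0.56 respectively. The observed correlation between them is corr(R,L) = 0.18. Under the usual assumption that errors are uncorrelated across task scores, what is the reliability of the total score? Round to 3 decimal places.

Var(R+L) = 2 + 2·[0.18] = 2 + 0.36 = 2.36.
With uncorrelated errors the cross-covariances are all true-score covariance, so they carry over unchanged; only the diagonal terms shrink to ρᵢσᵢ².
True-score variance = [0.95 + 0.56] + 0.36 = 1.51 + 0.36 = 1.87.
Reliability = 1.87 / 2.36 = 0.792.

0.792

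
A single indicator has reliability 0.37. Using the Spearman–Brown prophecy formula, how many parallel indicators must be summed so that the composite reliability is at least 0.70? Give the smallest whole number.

k ≥ ρ*(1−ρ₁)/(ρ₁(1−ρ*)) = 0.70·0.63 / (0.37·0.30) = 3.973.
Smallest integer k = 4.

4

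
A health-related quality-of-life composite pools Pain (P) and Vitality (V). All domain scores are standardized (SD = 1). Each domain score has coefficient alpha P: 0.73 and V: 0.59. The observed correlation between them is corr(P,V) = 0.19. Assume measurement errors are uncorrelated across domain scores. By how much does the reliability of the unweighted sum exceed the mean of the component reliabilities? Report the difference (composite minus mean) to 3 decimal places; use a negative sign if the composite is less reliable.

0.054

Var(sum) = 2 + 0.38 = 2.38; true-score variance = 1.32 + 0.38 = 1.7; composite reliability = 0.7143.
Mean component reliability = 0.6600.
Difference = 0.7143 − 0.6600 = 0.054.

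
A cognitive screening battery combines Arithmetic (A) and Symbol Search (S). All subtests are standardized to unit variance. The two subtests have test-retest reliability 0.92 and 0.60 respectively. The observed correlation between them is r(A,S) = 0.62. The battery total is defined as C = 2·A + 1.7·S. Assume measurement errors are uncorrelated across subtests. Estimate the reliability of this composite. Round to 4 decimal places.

0.8671

Var(C) = 2² + 1.7² + 2·[3.4·0.62] = 6.89 + 4.216 = 11.106.
Under uncorrelated errors the observed covariances equal the true-score covariances, so only the own-variance terms attenuate.
True-score variance = [2²·0.92 + 1.7²·0.60] + 4.216 = 5.414 + 4.216 = 9.63.
Reliability = 9.63 / 11.106 = 0.8671.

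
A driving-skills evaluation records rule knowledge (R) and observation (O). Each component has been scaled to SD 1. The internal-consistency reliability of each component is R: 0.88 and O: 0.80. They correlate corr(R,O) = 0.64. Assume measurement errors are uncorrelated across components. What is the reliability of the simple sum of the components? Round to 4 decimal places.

0.9024

Var(R+O) = 2 + 2·[0.64] = 2 + 1.28 = 3.28.
Because errors are independent across components, Cov(Tᵢ,Tⱼ) = Cov(Xᵢ,Xⱼ); the off-diagonal part of the true-score variance is the same as above.
True-score variance = [0.88 + 0.80] + 1.28 = 1.68 + 1.28 = 2.96.
Reliability = 2.96 / 3.28 = 0.9024.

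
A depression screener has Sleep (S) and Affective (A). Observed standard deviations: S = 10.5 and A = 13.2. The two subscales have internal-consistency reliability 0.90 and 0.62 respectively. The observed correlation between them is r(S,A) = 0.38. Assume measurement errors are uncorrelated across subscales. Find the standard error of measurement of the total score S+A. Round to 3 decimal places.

8.788

Var(total) = 284.49 + 105.336 = 389.826.
True-score variance = 207.254 + 105.336 = 312.59, so reliability = 0.8019.
Error variance = 389.826 − 312.59 = 77.2362; SEM = √77.2362 = 8.788.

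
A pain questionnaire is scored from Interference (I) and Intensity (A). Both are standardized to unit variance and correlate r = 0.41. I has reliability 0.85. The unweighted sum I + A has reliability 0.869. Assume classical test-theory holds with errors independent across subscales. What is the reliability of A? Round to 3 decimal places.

Var(I+A) = 2 + 2·0.41 = 2.820.
True-score variance = ρ_I + ρ_A + 2·0.41, so 0.869 = (0.85 + ρ_A + 0.82) / 2.820.
ρ_A = 0.869·2.820 − 0.85 − 0.82 = 0.781.

0.781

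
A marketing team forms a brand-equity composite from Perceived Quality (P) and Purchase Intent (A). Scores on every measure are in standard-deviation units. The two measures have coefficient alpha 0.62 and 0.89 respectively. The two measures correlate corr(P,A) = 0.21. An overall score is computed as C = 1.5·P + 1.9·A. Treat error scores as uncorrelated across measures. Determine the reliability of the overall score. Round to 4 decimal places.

Var(C) = 1.5² + 1.9² + 2·[2.85·0.21] = 5.86 + 1.197 = 7.057.
With uncorrelated errors the cross-covariances are all true-score covariance, so they carry over unchanged; only the diagonal terms shrink to ρᵢσᵢ².
True-score variance = [1.5²·0.62 + 1.9²·0.89] + 1.197 = 4.6079 + 1.197 = 5.8049.
Reliability = 5.8049 / 7.057 = 0.8226.

0.8226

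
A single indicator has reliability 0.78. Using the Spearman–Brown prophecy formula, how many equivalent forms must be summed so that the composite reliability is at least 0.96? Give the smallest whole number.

7

k ≥ ρ*(1−ρ₁)/(ρ₁(1−ρ*)) = 0.96·0.22 / (0.78·0.04) = 6.769.
Smallest integer k = 7.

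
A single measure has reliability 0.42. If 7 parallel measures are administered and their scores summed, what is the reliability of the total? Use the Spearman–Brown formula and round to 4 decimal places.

0.8352

ρ_k = kρ / (1 + (k−1)ρ) = 7·0.42 / (1 + 6·0.42) = 2.940 / 3.520 = 0.8352.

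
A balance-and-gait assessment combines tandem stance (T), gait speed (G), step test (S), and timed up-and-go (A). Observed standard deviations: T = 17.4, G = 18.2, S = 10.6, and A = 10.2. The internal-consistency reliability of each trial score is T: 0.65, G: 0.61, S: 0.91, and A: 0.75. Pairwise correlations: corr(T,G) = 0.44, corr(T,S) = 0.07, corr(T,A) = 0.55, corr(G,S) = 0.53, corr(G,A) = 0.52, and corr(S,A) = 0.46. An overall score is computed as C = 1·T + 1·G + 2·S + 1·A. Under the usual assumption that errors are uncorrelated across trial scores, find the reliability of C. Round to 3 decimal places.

Var(C) = 17.4² + 18.2² + 2²·10.6² + 10.2² + 2·[17.4·18.2·0.44 + 2·17.4·10.6·0.07 + 17.4·10.2·0.55 + 2·18.2·10.6·0.53 + 18.2·10.2·0.52 + 2·10.6·10.2·0.46] = 1187.48 + 1326.55 = 2514.03.
With uncorrelated errors the cross-covariances are all true-score covariance, so they carry over unchanged; only the diagonal terms shrink to ρᵢσᵢ².
True-score variance = [17.4²·0.65 + 18.2²·0.61 + 2²·10.6²·0.91 + 10.2²·0.75] + 1326.55 = 885.871 + 1326.55 = 2212.42.
Reliability = 2212.42 / 2514.03 = 0.880.

0.880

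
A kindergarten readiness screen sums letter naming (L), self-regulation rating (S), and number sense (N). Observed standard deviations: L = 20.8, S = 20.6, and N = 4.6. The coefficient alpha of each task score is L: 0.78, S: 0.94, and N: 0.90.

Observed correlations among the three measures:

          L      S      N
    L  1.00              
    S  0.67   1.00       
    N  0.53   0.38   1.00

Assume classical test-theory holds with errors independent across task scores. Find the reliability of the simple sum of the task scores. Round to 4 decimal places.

Var(L+S+N) = 20.8² + 20.6² + 4.6² + 2·[20.8·20.6·0.67 + 20.8·4.6·0.53 + 20.6·4.6·0.38] = 878.16 + 747.602 = 1625.76.
Because errors are independent across components, Cov(Tᵢ,Tⱼ) = Cov(Xᵢ,Xⱼ); the off-diagonal part of the true-score variance is the same as above.
True-score variance = [20.8²·0.78 + 20.6²·0.94 + 4.6²·0.90] + 747.602 = 755.402 + 747.602 = 1503.
Reliability = 1503 / 1625.76 = 0.9245.

0.9245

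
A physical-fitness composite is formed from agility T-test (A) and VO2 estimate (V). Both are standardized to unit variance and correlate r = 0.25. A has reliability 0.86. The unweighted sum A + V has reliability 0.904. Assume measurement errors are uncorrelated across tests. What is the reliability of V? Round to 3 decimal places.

0.900

Var(A+V) = 2 + 2·0.25 = 2.500.
True-score variance = ρ_A + ρ_V + 2·0.25, so 0.904 = (0.86 + ρ_V + 0.50) / 2.500.
ρ_V = 0.904·2.500 − 0.86 − 0.50 = 0.900.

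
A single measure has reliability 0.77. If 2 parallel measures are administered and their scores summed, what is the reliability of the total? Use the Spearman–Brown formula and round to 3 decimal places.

0.870

ρ_k = kρ / (1 + (k−1)ρ) = 2·0.77 / (1 + 1·0.77) = 1.540 / 1.770 = 0.870.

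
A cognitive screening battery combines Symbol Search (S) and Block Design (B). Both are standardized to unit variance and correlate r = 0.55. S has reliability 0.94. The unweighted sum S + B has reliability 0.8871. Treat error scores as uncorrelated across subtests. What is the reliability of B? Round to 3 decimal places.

0.710

Var(S+B) = 2 + 2·0.55 = 3.100.
True-score variance = ρ_S + ρ_B + 2·0.55, so 0.8871 = (0.94 + ρ_B + 1.10) / 3.100.
ρ_B = 0.8871·3.100 − 0.94 − 1.10 = 0.710.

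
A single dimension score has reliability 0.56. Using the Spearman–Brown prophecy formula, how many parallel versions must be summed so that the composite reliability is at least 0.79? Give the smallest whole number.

3

k ≥ ρ*(1−ρ₁)/(ρ₁(1−ρ*)) = 0.79·0.44 / (0.56·0.21) = 2.956.
Smallest integer k = 3.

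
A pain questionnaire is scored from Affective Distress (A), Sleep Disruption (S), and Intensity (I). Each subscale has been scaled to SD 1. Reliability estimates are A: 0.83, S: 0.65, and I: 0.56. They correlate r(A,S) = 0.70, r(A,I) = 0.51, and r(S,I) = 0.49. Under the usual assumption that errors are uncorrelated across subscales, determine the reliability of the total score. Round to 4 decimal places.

0.8500

Var(A+S+I) = 3 + 2·[0.70 + 0.51 + 0.49] = 3 + 3.4 = 6.4.
With uncorrelated errors the cross-covariances are all true-score covariance, so they carry over unchanged; only the diagonal terms shrink to ρᵢσᵢ².
True-score variance = [0.83 + 0.65 + 0.56] + 3.4 = 2.04 + 3.4 = 5.44.
Reliability = 5.44 / 6.4 = 0.8500.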